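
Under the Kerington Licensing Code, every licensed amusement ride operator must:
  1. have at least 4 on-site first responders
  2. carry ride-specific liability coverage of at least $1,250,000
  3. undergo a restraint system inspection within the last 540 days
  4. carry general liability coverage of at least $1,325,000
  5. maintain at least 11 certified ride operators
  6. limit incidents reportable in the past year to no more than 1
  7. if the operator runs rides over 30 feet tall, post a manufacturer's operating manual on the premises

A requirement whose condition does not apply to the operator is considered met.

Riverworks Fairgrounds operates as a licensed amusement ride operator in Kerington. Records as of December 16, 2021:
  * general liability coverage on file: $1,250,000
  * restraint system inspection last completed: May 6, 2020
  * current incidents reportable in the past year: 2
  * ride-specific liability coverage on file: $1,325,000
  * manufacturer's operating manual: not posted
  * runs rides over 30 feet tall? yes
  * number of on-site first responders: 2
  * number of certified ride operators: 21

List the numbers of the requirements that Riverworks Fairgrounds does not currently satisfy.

1, 3, 4, 6, 7

1. on-site first responders 2 < 4 → not met
2. ride-specific liability coverage $1,325,000 ≥ $1,250,000 → met
3. restraint system inspection 589 days ago vs limit 540 → not met
4. general liability coverage $1,250,000 < $1,325,000 → not met
5. certified ride operators 21 ≥ 11 → met
6. incidents reportable in the past year 2 > 1 → not met
7. condition 'runs rides over 30 feet tall' holds; manufacturer's operating manual absent → not met
Not met: 1, 3, 4, 6, 7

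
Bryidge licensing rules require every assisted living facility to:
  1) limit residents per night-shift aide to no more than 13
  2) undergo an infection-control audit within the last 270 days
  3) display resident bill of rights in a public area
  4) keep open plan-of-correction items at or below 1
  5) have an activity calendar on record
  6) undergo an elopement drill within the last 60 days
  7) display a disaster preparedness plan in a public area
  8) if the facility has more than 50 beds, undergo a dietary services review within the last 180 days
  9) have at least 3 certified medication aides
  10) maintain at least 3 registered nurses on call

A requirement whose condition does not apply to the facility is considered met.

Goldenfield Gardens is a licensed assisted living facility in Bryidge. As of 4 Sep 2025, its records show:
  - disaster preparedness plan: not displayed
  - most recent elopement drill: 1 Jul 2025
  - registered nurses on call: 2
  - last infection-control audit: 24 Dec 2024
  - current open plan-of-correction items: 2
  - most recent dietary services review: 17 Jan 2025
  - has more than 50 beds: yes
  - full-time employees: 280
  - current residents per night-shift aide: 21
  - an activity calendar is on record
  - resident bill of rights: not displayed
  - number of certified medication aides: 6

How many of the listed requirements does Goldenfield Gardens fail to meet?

1. residents per night-shift aide 21 > 13 → not met
2. infection-control audit 254 days ago vs limit 270 → met
3. resident bill of rights absent → not met
4. open plan-of-correction items 2 > 1 → not met
5. activity calendar present → met
6. elopement drill 65 days ago vs limit 60 → not met
7. disaster preparedness plan absent → not met
8. condition 'has more than 50 beds' holds; dietary services review 230 days ago vs limit 180 → not met
9. certified medication aides 6 ≥ 3 → met
10. registered nurses on call 2 < 3 → not met
Not met: 7 of 10

7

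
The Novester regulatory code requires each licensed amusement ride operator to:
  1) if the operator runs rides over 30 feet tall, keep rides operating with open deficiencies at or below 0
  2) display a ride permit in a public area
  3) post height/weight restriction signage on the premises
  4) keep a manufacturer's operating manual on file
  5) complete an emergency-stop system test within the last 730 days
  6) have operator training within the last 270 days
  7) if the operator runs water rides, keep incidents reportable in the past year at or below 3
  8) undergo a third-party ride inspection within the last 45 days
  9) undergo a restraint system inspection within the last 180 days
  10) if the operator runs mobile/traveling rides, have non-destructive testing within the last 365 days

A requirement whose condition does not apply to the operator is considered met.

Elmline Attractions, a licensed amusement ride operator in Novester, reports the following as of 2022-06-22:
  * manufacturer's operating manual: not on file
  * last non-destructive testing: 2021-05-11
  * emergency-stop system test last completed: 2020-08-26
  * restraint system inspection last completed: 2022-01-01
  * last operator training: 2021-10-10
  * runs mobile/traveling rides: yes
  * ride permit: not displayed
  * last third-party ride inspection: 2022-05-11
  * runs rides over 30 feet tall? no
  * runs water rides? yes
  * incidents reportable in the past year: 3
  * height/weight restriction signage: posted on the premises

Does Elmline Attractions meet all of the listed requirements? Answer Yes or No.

1. condition 'runs rides over 30 feet tall' does not hold → requirement n/a → met
2. ride permit absent → not met
3. height/weight restriction signage present → met
4. manufacturer's operating manual absent → not met
5. emergency-stop system test 665 days ago vs limit 730 → met
6. operator training 255 days ago vs limit 270 → met
7. condition 'runs water rides' holds; incidents reportable in the past year 3 ≤ 3 → met
8. third-party ride inspection 42 days ago vs limit 45 → met
9. restraint system inspection 172 days ago vs limit 180 → met
10. condition 'runs mobile/traveling rides' holds; non-destructive testing 407 days ago vs limit 365 → not met
Not met: 2, 4, 10

No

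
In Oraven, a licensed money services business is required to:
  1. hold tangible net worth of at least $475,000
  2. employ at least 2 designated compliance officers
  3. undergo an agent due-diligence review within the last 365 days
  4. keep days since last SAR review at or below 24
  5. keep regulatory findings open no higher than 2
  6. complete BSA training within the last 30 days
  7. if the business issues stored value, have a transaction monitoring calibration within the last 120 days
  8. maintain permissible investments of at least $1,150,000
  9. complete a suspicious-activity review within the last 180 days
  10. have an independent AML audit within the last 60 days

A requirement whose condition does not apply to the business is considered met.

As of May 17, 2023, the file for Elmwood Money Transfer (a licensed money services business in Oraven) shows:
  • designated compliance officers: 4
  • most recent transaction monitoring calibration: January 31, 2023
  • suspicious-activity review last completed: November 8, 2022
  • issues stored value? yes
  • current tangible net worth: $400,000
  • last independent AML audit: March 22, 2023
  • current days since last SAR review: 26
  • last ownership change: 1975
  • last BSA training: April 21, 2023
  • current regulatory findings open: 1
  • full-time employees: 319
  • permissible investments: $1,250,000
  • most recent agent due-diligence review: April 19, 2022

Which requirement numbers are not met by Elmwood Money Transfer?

1, 3, 4, 9

1. tangible net worth $400,000 < $475,000 → not met
2. designated compliance officers 4 ≥ 2 → met
3. agent due-diligence review 393 days ago vs limit 365 → not met
4. days since last SAR review 26 > 24 → not met
5. regulatory findings open 1 ≤ 2 → met
6. BSA training 26 days ago vs limit 30 → met
7. condition 'issues stored value' holds; transaction monitoring calibration 106 days ago vs limit 120 → met
8. permissible investments $1,250,000 ≥ $1,150,000 → met
9. suspicious-activity review 190 days ago vs limit 180 → not met
10. independent AML audit 56 days ago vs limit 60 → met
Not met: 1, 3, 4, 9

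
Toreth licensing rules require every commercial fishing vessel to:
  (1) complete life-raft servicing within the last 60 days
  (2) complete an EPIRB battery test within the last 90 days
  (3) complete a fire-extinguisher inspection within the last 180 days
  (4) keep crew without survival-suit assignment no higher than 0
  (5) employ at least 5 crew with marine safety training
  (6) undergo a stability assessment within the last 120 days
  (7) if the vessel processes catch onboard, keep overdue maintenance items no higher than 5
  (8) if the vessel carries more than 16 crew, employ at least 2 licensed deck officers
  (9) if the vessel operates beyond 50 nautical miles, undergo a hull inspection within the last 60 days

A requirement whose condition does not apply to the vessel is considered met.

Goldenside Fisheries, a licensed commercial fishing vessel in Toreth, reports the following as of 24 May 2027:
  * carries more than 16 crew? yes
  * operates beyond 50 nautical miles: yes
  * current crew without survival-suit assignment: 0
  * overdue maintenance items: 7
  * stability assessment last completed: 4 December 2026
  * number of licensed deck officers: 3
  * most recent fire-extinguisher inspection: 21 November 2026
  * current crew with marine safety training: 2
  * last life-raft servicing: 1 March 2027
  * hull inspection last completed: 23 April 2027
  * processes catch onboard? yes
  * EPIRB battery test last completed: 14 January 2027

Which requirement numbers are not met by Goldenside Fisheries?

1, 2, 3, 5, 6, 7

1. life-raft servicing 84 days ago vs limit 60 → not met
2. EPIRB battery test 130 days ago vs limit 90 → not met
3. fire-extinguisher inspection 184 days ago vs limit 180 → not met
4. crew without survival-suit assignment 0 ≤ 0 → met
5. crew with marine safety training 2 < 5 → not met
6. stability assessment 171 days ago vs limit 120 → not met
7. condition 'processes catch onboard' holds; overdue maintenance items 7 > 5 → not met
8. condition 'carries more than 16 crew' holds; licensed deck officers 3 ≥ 2 → met
9. condition 'operates beyond 50 nautical miles' holds; hull inspection 31 days ago vs limit 60 → met
Not met: 1, 2, 3, 5, 6, 7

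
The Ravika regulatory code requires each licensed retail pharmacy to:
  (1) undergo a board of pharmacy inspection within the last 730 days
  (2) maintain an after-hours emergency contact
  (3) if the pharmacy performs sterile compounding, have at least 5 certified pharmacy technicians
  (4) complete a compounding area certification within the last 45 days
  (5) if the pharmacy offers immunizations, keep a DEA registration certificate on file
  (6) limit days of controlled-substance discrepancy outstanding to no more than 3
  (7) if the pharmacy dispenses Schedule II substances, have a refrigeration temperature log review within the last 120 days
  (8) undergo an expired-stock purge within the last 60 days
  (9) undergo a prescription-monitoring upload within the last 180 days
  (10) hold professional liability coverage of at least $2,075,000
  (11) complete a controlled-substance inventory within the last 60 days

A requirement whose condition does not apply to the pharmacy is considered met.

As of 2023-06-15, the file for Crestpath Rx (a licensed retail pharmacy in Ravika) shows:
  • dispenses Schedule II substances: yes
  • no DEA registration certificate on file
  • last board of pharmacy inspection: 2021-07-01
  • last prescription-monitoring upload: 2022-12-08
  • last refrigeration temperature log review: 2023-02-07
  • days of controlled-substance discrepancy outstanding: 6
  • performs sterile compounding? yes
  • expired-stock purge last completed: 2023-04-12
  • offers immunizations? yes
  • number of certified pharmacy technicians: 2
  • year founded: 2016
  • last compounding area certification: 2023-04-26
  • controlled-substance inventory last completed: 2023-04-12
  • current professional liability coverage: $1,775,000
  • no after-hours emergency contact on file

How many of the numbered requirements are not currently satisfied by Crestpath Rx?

1. board of pharmacy inspection 714 days ago vs limit 730 → met
2. after-hours emergency contact absent → not met
3. condition 'performs sterile compounding' holds; certified pharmacy technicians 2 < 5 → not met
4. compounding area certification 50 days ago vs limit 45 → not met
5. condition 'offers immunizations' holds; DEA registration certificate absent → not met
6. days of controlled-substance discrepancy outstanding 6 > 3 → not met
7. condition 'dispenses Schedule II substances' holds; refrigeration temperature log review 128 days ago vs limit 120 → not met
8. expired-stock purge 64 days ago vs limit 60 → not met
9. prescription-monitoring upload 189 days ago vs limit 180 → not met
10. professional liability coverage $1,775,000 < $2,075,000 → not met
11. controlled-substance inventory 64 days ago vs limit 60 → not met
Not met: 10 of 11

10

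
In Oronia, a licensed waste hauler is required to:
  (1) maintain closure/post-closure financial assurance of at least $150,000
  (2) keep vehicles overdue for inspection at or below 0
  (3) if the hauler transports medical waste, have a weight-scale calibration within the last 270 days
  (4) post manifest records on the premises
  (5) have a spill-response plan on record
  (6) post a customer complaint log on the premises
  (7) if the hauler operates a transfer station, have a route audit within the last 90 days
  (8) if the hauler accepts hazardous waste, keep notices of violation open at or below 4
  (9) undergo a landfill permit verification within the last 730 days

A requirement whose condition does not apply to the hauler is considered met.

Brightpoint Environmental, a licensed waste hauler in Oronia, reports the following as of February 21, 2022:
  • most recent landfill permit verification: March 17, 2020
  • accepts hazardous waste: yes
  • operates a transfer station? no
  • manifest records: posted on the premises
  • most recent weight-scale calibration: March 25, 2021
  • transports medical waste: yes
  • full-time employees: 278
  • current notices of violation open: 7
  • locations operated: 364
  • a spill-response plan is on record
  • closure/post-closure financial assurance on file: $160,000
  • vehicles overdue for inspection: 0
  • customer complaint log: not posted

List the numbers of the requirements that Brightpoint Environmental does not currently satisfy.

1. closure/post-closure financial assurance $160,000 ≥ $150,000 → met
2. vehicles overdue for inspection 0 ≤ 0 → met
3. condition 'transports medical waste' holds; weight-scale calibration 333 days ago vs limit 270 → not met
4. manifest records present → met
5. spill-response plan present → met
6. customer complaint log absent → not met
7. condition 'operates a transfer station' does not hold → requirement n/a → met
8. condition 'accepts hazardous waste' holds; notices of violation open 7 > 4 → not met
9. landfill permit verification 706 days ago vs limit 730 → met
Not met: 3, 6, 8

3, 6, 8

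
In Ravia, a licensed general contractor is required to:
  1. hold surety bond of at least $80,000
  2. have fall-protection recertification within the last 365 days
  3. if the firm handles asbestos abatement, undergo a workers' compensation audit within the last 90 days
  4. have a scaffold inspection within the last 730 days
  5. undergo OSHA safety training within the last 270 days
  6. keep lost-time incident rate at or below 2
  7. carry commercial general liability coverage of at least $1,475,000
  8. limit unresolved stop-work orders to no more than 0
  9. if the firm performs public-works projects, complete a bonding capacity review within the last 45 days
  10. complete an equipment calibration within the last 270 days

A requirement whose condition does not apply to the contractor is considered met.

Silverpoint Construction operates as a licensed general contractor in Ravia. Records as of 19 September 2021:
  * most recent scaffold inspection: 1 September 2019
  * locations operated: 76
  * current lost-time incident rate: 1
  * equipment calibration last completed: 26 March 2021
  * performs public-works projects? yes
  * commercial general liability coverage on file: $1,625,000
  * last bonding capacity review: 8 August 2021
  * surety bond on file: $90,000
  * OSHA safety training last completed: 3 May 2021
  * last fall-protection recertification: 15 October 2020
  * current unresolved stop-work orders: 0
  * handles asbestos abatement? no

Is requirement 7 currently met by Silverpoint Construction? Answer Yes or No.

7. commercial general liability coverage $1,625,000 ≥ $1,475,000 → met

Yes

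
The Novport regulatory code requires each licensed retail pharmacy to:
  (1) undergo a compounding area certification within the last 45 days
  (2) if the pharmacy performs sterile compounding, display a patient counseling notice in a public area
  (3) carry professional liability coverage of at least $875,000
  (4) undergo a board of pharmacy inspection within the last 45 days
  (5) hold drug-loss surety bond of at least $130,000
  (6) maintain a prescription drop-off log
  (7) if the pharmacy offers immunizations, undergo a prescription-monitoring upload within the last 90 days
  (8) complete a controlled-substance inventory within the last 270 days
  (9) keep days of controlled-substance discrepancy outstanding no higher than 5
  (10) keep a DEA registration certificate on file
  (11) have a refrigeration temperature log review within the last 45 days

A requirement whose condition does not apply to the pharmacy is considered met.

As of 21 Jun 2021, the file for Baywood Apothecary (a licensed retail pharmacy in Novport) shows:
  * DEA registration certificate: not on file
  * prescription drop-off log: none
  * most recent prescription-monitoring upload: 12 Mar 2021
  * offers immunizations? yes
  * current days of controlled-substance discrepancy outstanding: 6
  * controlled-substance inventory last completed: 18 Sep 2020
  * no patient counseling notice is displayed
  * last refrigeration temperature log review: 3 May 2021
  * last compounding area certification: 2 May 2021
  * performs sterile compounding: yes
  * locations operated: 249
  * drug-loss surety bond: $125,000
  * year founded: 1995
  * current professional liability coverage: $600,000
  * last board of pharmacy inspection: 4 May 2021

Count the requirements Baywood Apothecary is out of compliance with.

11

1. compounding area certification 50 days ago vs limit 45 → not met
2. condition 'performs sterile compounding' holds; patient counseling notice absent → not met
3. professional liability coverage $600,000 < $875,000 → not met
4. board of pharmacy inspection 48 days ago vs limit 45 → not met
5. drug-loss surety bond $125,000 < $130,000 → not met
6. prescription drop-off log absent → not met
7. condition 'offers immunizations' holds; prescription-monitoring upload 101 days ago vs limit 90 → not met
8. controlled-substance inventory 276 days ago vs limit 270 → not met
9. days of controlled-substance discrepancy outstanding 6 > 5 → not met
10. DEA registration certificate absent → not met
11. refrigeration temperature log review 49 days ago vs limit 45 → not met
Not met: 11 of 11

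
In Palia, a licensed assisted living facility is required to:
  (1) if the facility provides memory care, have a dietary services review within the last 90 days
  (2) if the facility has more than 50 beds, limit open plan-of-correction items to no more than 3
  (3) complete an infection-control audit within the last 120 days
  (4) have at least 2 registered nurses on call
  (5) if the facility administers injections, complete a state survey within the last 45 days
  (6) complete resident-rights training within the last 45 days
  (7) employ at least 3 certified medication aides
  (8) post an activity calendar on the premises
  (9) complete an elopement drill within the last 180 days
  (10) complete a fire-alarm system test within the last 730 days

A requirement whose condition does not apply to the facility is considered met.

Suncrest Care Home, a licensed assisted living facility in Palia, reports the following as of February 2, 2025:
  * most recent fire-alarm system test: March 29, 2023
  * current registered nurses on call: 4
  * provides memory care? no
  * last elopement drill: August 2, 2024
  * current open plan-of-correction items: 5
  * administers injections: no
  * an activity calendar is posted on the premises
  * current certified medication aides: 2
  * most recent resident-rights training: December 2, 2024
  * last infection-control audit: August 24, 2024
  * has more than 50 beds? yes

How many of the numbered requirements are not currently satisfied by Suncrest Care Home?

5

1. condition 'provides memory care' does not hold → requirement n/a → met
2. condition 'has more than 50 beds' holds; open plan-of-correction items 5 > 3 → not met
3. infection-control audit 162 days ago vs limit 120 → not met
4. registered nurses on call 4 ≥ 2 → met
5. condition 'administers injections' does not hold → requirement n/a → met
6. resident-rights training 62 days ago vs limit 45 → not met
7. certified medication aides 2 < 3 → not met
8. activity calendar present → met
9. elopement drill 184 days ago vs limit 180 → not met
10. fire-alarm system test 676 days ago vs limit 730 → met
Not met: 5 of 10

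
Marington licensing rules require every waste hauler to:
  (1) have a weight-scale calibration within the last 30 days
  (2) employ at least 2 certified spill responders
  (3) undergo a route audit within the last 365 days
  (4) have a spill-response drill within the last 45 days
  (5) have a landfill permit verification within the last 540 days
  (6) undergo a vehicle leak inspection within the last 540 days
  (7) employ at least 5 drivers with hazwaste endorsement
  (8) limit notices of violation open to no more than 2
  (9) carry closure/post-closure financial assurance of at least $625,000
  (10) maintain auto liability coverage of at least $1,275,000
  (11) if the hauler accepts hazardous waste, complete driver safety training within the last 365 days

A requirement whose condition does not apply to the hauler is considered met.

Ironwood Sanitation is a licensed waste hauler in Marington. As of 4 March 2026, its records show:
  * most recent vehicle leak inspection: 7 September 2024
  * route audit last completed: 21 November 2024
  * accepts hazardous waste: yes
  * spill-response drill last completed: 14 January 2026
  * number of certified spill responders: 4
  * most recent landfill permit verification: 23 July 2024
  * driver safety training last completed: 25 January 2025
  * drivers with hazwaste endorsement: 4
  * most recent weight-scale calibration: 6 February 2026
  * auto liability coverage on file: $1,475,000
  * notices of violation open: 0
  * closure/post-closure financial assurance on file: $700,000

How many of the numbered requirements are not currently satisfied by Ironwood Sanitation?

1. weight-scale calibration 26 days ago vs limit 30 → met
2. certified spill responders 4 ≥ 2 → met
3. route audit 468 days ago vs limit 365 → not met
4. spill-response drill 49 days ago vs limit 45 → not met
5. landfill permit verification 589 days ago vs limit 540 → not met
6. vehicle leak inspection 543 days ago vs limit 540 → not met
7. drivers with hazwaste endorsement 4 < 5 → not met
8. notices of violation open 0 ≤ 2 → met
9. closure/post-closure financial assurance $700,000 ≥ $625,000 → met
10. auto liability coverage $1,475,000 ≥ $1,275,000 → met
11. condition 'accepts hazardous waste' holds; driver safety training 403 days ago vs limit 365 → not met
Not met: 6 of 11

6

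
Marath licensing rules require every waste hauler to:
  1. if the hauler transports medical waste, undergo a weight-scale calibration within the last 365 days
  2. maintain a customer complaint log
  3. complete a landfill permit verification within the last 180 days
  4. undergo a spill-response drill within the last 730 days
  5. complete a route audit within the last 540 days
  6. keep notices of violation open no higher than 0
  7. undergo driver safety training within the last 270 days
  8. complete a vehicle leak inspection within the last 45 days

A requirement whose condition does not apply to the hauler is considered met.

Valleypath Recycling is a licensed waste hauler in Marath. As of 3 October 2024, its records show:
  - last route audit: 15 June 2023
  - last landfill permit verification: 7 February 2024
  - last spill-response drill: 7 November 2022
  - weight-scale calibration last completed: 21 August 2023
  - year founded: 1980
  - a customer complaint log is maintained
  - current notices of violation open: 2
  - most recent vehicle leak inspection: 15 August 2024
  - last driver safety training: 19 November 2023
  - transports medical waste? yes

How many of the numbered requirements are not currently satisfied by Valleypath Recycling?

1. condition 'transports medical waste' holds; weight-scale calibration 409 days ago vs limit 365 → not met
2. customer complaint log present → met
3. landfill permit verification 239 days ago vs limit 180 → not met
4. spill-response drill 696 days ago vs limit 730 → met
5. route audit 476 days ago vs limit 540 → met
6. notices of violation open 2 > 0 → not met
7. driver safety training 319 days ago vs limit 270 → not met
8. vehicle leak inspection 49 days ago vs limit 45 → not met
Not met: 5 of 8

5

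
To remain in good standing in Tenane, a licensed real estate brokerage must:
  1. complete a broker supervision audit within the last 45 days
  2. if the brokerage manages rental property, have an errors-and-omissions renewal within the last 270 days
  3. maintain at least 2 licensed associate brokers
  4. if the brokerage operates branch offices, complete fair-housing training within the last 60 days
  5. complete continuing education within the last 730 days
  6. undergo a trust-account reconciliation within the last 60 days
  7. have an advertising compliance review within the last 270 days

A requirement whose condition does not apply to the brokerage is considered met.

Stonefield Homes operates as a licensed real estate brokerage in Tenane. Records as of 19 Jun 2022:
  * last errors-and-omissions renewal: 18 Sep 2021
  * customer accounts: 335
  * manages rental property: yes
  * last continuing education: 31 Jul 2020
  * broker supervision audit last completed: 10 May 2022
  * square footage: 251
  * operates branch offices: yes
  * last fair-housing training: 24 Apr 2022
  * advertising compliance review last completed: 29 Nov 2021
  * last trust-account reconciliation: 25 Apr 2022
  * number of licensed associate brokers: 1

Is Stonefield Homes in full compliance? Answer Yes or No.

1. broker supervision audit 40 days ago vs limit 45 → met
2. condition 'manages rental property' holds; errors-and-omissions renewal 274 days ago vs limit 270 → not met
3. licensed associate brokers 1 < 2 → not met
4. condition 'operates branch offices' holds; fair-housing training 56 days ago vs limit 60 → met
5. continuing education 688 days ago vs limit 730 → met
6. trust-account reconciliation 55 days ago vs limit 60 → met
7. advertising compliance review 202 days ago vs limit 270 → met
Not met: 2, 3

No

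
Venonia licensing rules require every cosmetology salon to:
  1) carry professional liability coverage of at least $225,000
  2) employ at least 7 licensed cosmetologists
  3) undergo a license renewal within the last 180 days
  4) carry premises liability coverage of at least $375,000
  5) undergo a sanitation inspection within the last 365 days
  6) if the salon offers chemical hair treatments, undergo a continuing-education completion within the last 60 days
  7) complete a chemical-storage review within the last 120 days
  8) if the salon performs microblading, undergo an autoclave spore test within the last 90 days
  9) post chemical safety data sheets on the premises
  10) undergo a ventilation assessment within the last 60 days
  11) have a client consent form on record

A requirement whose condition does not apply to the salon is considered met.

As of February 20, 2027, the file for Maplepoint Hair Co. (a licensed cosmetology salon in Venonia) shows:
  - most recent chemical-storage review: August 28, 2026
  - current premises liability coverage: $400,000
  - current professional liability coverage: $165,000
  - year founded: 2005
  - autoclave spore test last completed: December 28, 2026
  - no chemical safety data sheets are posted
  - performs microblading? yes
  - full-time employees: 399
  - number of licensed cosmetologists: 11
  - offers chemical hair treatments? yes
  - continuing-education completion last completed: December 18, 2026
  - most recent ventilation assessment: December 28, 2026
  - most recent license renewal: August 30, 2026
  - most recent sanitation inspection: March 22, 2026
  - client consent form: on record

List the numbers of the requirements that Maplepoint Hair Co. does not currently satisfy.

1, 6, 7, 9

1. professional liability coverage $165,000 < $225,000 → not met
2. licensed cosmetologists 11 ≥ 7 → met
3. license renewal 174 days ago vs limit 180 → met
4. premises liability coverage $400,000 ≥ $375,000 → met
5. sanitation inspection 335 days ago vs limit 365 → met
6. condition 'offers chemical hair treatments' holds; continuing-education completion 64 days ago vs limit 60 → not met
7. chemical-storage review 176 days ago vs limit 120 → not met
8. condition 'performs microblading' holds; autoclave spore test 54 days ago vs limit 90 → met
9. chemical safety data sheets absent → not met
10. ventilation assessment 54 days ago vs limit 60 → met
11. client consent form present → met
Not met: 1, 6, 7, 9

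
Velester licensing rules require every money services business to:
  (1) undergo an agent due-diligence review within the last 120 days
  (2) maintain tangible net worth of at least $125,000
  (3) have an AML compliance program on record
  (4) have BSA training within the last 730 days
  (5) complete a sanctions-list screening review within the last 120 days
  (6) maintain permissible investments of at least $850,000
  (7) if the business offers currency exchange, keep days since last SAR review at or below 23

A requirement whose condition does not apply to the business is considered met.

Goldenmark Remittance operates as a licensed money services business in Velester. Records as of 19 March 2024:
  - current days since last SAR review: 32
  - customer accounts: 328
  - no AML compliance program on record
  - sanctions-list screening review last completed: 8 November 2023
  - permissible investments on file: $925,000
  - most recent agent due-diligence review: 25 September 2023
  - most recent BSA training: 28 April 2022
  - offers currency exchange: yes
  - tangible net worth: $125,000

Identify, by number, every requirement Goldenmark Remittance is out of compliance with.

1. agent due-diligence review 176 days ago vs limit 120 → not met
2. tangible net worth $125,000 ≥ $125,000 → met
3. AML compliance program absent → not met
4. BSA training 691 days ago vs limit 730 → met
5. sanctions-list screening review 132 days ago vs limit 120 → not met
6. permissible investments $925,000 ≥ $850,000 → met
7. condition 'offers currency exchange' holds; days since last SAR review 32 > 23 → not met
Not met: 1, 3, 5, 7

1, 3, 5, 7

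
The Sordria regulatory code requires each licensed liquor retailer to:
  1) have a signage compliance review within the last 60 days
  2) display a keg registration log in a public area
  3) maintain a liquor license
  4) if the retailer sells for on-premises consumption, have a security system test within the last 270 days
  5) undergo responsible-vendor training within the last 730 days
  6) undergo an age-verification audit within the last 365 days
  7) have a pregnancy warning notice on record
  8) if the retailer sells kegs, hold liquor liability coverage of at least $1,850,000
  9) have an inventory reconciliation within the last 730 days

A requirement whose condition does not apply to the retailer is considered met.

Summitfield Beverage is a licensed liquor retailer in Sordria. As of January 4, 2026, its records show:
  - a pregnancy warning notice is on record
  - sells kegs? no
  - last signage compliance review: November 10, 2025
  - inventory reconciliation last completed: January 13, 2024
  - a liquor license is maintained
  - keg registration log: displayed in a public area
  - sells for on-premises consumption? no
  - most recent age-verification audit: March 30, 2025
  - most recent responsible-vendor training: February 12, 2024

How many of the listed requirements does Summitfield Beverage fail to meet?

1. signage compliance review 55 days ago vs limit 60 → met
2. keg registration log present → met
3. liquor license present → met
4. condition 'sells for on-premises consumption' does not hold → requirement n/a → met
5. responsible-vendor training 692 days ago vs limit 730 → met
6. age-verification audit 280 days ago vs limit 365 → met
7. pregnancy warning notice present → met
8. condition 'sells kegs' does not hold → requirement n/a → met
9. inventory reconciliation 722 days ago vs limit 730 → met
Not met: 0 of 9

0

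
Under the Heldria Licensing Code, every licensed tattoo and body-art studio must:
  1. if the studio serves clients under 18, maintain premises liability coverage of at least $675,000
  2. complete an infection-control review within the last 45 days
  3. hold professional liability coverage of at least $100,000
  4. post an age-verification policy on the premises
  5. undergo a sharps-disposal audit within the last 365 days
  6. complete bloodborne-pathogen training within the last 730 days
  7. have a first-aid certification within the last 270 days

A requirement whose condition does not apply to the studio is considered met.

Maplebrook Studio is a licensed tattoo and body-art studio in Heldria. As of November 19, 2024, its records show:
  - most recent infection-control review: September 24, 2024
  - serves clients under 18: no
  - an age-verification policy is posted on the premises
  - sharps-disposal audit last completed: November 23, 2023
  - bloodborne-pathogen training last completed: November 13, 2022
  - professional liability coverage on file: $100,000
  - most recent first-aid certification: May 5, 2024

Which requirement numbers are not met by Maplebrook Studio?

1. condition 'serves clients under 18' does not hold → requirement n/a → met
2. infection-control review 56 days ago vs limit 45 → not met
3. professional liability coverage $100,000 ≥ $100,000 → met
4. age-verification policy present → met
5. sharps-disposal audit 362 days ago vs limit 365 → met
6. bloodborne-pathogen training 737 days ago vs limit 730 → not met
7. first-aid certification 198 days ago vs limit 270 → met
Not met: 2, 6

2, 6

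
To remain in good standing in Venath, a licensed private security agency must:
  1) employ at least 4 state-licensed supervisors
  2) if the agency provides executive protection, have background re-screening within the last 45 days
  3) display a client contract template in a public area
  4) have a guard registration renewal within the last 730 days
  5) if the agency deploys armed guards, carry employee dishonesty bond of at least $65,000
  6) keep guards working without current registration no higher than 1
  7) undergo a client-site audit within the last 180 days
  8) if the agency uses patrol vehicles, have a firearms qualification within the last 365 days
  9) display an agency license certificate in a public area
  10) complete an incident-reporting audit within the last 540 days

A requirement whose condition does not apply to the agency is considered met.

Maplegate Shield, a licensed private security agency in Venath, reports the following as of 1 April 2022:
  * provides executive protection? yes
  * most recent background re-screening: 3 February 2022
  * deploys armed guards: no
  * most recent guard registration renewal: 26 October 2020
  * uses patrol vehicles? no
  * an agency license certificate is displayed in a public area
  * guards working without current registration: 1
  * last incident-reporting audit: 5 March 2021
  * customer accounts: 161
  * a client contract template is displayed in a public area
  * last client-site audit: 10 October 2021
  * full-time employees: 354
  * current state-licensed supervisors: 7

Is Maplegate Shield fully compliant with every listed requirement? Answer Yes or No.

1. state-licensed supervisors 7 ≥ 4 → met
2. condition 'provides executive protection' holds; background re-screening 57 days ago vs limit 45 → not met
3. client contract template present → met
4. guard registration renewal 522 days ago vs limit 730 → met
5. condition 'deploys armed guards' does not hold → requirement n/a → met
6. guards working without current registration 1 ≤ 1 → met
7. client-site audit 173 days ago vs limit 180 → met
8. condition 'uses patrol vehicles' does not hold → requirement n/a → met
9. agency license certificate present → met
10. incident-reporting audit 392 days ago vs limit 540 → met
Not met: 2

No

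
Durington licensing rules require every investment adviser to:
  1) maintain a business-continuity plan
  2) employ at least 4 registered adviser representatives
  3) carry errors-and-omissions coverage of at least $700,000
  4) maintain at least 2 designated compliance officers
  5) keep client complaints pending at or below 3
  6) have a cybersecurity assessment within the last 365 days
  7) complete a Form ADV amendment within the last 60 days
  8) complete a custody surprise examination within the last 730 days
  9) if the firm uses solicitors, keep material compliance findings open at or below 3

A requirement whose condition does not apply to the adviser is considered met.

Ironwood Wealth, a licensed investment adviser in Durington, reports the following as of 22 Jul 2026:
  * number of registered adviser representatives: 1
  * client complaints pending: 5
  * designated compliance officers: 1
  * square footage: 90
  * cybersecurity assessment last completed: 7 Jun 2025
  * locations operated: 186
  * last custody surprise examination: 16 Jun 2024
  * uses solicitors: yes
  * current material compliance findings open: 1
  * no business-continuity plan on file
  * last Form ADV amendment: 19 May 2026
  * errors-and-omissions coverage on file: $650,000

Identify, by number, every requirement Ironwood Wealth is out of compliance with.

1, 2, 3, 4, 5, 6, 7, 8

1. business-continuity plan absent → not met
2. registered adviser representatives 1 < 4 → not met
3. errors-and-omissions coverage $650,000 < $700,000 → not met
4. designated compliance officers 1 < 2 → not met
5. client complaints pending 5 > 3 → not met
6. cybersecurity assessment 410 days ago vs limit 365 → not met
7. Form ADV amendment 64 days ago vs limit 60 → not met
8. custody surprise examination 766 days ago vs limit 730 → not met
9. condition 'uses solicitors' holds; material compliance findings open 1 ≤ 3 → met
Not met: 1, 2, 3, 4, 5, 6, 7, 8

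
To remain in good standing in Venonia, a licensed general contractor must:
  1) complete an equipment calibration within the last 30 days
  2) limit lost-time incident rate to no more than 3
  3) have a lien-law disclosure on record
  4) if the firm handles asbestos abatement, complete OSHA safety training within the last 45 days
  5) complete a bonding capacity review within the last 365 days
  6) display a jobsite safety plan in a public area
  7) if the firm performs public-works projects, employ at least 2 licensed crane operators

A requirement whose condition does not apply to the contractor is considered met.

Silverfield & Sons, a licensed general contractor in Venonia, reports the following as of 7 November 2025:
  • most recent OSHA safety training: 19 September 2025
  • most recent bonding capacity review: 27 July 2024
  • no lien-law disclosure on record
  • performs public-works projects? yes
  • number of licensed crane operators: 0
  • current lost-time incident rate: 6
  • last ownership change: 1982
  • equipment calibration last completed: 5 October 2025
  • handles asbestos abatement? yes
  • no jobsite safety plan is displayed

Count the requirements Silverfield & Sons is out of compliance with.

7

1. equipment calibration 33 days ago vs limit 30 → not met
2. lost-time incident rate 6 > 3 → not met
3. lien-law disclosure absent → not met
4. condition 'handles asbestos abatement' holds; OSHA safety training 49 days ago vs limit 45 → not met
5. bonding capacity review 468 days ago vs limit 365 → not met
6. jobsite safety plan absent → not met
7. condition 'performs public-works projects' holds; licensed crane operators 0 < 2 → not met
Not met: 7 of 7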